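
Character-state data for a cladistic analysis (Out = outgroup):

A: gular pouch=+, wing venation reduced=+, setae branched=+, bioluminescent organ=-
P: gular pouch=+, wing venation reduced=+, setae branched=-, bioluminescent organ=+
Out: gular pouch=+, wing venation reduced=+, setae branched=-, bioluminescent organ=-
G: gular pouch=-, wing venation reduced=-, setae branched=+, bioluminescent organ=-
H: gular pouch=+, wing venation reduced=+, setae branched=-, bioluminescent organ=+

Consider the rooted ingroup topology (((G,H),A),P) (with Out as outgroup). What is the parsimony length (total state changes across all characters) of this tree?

6

Map each character onto (((G,H),A),P) (rooted by Out) and count the minimum state changes it requires (Fitch parsimony):
gular pouch: 1; wing venation reduced: 1; setae branched: 2; bioluminescent organ: 2.
Total tree length = 6.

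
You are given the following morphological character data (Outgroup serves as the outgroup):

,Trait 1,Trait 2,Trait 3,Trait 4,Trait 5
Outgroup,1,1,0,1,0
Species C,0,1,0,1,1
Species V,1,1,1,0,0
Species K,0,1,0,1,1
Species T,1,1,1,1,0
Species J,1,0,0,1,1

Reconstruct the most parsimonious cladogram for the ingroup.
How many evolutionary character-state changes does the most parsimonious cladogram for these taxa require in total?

Character polarity is set by the outgroup: the derived state is whichever differs from the outgroup's state, so for Trait 1, Trait 2, Trait 4 the derived state is '0', and for the remaining characters it is '1'.
Trait 1 (derived state '0') is shared by Species C and Species K — a synapomorphy uniting that clade.
Trait 2: derived state '0' in Species J only — an autapomorphy, so it tells us nothing about relationships among taxa.
Trait 3: derived state '1' in Species T and Species V only — synapomorphy for {Species T, Species V}.
Trait 4 (derived state '0') is unique to Species V (autapomorphy; uninformative for grouping).
Trait 5 (derived state '1') is shared by Species C, Species J, and Species K — a synapomorphy uniting that clade.
Most parsimonious ingroup topology: (((Species C,Species K),Species J),(Species V,Species T)).
Changes per character on this tree: Trait 1: 1; Trait 2: 1; Trait 3: 1; Trait 4: 1; Trait 5: 1.
Total = 5.

5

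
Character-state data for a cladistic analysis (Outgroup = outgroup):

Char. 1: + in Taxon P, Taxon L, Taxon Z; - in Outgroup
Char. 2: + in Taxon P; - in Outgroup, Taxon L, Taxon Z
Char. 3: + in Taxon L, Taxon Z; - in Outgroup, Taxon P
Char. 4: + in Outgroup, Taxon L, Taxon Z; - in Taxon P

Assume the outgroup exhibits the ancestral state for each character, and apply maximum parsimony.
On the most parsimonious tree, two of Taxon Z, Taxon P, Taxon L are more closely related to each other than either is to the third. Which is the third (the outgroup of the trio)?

Taxon P

Character polarity is set by the outgroup: the derived state is whichever differs from the outgroup's state, so for Char. 4 the derived state is '-', and for the remaining characters it is '+'.
All ingroup taxa share the derived state '+' for Char. 1; it defines the ingroup but does not resolve relationships within it.
Char. 2 (derived state '+') is unique to Taxon P (autapomorphy; uninformative for grouping).
Only Taxon L and Taxon Z show the derived state '+' for Char. 3, supporting them as a clade.
Char. 4: derived state '-' in Taxon P only — an autapomorphy, so it tells us nothing about relationships among taxa.
Most parsimonious ingroup topology: (Taxon P,(Taxon L,Taxon Z)).
Taxon L and Taxon Z share a more recent common ancestor with each other than either does with Taxon P, so Taxon P is the least closely related of the three.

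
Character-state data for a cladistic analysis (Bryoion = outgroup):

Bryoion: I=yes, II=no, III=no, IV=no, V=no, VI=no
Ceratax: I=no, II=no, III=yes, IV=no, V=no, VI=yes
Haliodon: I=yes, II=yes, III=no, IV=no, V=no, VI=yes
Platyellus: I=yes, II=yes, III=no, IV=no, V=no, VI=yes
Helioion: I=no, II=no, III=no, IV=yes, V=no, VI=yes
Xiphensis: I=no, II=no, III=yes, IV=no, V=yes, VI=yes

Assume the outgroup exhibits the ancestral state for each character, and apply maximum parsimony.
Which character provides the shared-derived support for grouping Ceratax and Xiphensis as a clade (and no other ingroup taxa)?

III

Character polarity is set by the outgroup: the derived state is whichever differs from the outgroup's state, so for I the derived state is 'no', and for the remaining characters it is 'yes'.
I (derived state 'no') is shared by Ceratax, Helioion, and Xiphensis — a synapomorphy uniting that clade.
Only Haliodon and Platyellus show the derived state 'yes' for II, supporting them as a clade.
III (derived state 'yes') is shared by Ceratax and Xiphensis — a synapomorphy uniting that clade.
IV (derived state 'yes') is unique to Helioion (autapomorphy; uninformative for grouping).
V: derived state 'yes' in Xiphensis only — an autapomorphy, so it tells us nothing about relationships among taxa.
All ingroup taxa share the derived state 'yes' for VI; it defines the ingroup but does not resolve relationships within it.
Most parsimonious ingroup topology: (((Ceratax,Xiphensis),Helioion),(Haliodon,Platyellus)).
The clade {Ceratax, Xiphensis} is supported by III: its derived state 'yes' occurs in exactly those taxa and in no other taxon (including the outgroup).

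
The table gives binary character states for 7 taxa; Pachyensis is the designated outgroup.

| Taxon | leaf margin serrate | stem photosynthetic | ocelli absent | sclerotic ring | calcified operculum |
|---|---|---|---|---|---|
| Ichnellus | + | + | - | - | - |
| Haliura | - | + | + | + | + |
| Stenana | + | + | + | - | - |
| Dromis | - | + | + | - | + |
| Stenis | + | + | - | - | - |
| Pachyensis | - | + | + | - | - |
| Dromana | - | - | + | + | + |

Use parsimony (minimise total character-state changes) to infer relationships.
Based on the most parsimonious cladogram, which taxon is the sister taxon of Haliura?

Dromana

Character polarity is set by the outgroup: the derived state is whichever differs from the outgroup's state, so for stem photosynthetic, ocelli absent the derived state is '-', and for the remaining characters it is '+'.
leaf margin serrate: derived state '+' in Ichnellus, Stenana, and Stenis only — synapomorphy for {Ichnellus, Stenana, Stenis}.
stem photosynthetic: derived state '-' in Dromana only — an autapomorphy, so it tells us nothing about relationships among taxa.
ocelli absent (derived state '-') is shared by Ichnellus and Stenis — a synapomorphy uniting that clade.
Only Dromana and Haliura show the derived state '+' for sclerotic ring, supporting them as a clade.
calcified operculum (derived state '+') is shared by Dromana, Dromis, and Haliura — a synapomorphy uniting that clade.
Most parsimonious ingroup topology: (((Dromana,Haliura),Dromis),(Stenana,(Ichnellus,Stenis))).
Haliura and Dromana form a cherry on this tree, so they are sister taxa.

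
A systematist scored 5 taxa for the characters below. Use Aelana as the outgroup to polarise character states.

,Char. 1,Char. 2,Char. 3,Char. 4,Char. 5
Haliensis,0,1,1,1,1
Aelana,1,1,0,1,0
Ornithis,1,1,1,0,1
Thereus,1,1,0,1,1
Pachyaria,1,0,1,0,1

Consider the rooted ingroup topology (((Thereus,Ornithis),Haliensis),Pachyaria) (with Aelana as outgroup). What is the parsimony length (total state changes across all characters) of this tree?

Map each character onto (((Thereus,Ornithis),Haliensis),Pachyaria) (rooted by Aelana) and count the minimum state changes it requires (Fitch parsimony):
Char. 1: 1; Char. 2: 1; Char. 3: 2; Char. 4: 2; Char. 5: 1.
Total tree length = 7.

7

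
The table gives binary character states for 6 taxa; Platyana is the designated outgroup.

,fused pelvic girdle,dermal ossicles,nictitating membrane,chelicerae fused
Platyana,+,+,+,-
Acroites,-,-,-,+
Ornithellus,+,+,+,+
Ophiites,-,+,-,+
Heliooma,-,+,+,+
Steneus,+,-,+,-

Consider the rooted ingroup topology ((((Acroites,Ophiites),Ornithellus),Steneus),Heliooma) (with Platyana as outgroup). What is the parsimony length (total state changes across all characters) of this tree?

Map each character onto ((((Acroites,Ophiites),Ornithellus),Steneus),Heliooma) (rooted by Platyana) and count the minimum state changes it requires (Fitch parsimony):
fused pelvic girdle: 2; dermal ossicles: 2; nictitating membrane: 1; chelicerae fused: 2.
Total tree length = 7.

7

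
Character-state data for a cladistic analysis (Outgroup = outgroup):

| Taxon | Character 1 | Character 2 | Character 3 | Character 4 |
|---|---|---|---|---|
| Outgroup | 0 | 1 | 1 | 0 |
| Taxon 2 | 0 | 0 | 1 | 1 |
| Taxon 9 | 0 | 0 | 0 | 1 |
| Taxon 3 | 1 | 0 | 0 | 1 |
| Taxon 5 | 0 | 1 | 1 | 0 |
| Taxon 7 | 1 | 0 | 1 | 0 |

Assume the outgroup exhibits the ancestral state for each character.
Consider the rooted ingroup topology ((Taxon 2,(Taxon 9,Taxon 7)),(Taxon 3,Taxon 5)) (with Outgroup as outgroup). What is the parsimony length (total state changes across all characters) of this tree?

9

Map each character onto ((Taxon 2,(Taxon 9,Taxon 7)),(Taxon 3,Taxon 5)) (rooted by Outgroup) and count the minimum state changes it requires (Fitch parsimony):
Character 1: 2; Character 2: 2; Character 3: 2; Character 4: 3.
Total tree length = 9.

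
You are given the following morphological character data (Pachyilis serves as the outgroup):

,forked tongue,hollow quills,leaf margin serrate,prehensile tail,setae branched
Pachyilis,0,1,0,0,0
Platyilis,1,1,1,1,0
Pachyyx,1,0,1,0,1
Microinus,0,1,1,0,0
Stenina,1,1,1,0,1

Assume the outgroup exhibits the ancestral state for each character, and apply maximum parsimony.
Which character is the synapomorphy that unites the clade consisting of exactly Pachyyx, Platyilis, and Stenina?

forked tongue

Character polarity is set by the outgroup: the derived state is whichever differs from the outgroup's state, so for hollow quills the derived state is '0', and for the remaining characters it is '1'.
forked tongue (derived state '1') is shared by Pachyyx, Platyilis, and Stenina — a synapomorphy uniting that clade.
hollow quills: derived state '0' in Pachyyx only — an autapomorphy, so it tells us nothing about relationships among taxa.
leaf margin serrate (derived state '1') is shared by all ingroup taxa — unites the whole ingroup.
prehensile tail: derived state '1' in Platyilis only — an autapomorphy, so it tells us nothing about relationships among taxa.
setae branched (derived state '1') is shared by Pachyyx and Stenina — a synapomorphy uniting that clade.
Most parsimonious ingroup topology: ((Platyilis,(Pachyyx,Stenina)),Microinus).
The clade {Pachyyx, Platyilis, Stenina} is supported by forked tongue: its derived state '1' occurs in exactly those taxa and in no other taxon (including the outgroup).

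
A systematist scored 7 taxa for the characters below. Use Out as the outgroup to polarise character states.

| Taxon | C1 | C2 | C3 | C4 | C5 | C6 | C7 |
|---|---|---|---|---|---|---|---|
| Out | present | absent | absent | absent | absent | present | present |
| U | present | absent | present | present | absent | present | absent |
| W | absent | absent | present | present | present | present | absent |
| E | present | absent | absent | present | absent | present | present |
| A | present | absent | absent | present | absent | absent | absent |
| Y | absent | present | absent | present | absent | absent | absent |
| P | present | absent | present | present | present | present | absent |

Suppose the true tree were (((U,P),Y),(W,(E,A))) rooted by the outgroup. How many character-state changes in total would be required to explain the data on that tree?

12

Map each character onto (((U,P),Y),(W,(E,A))) (rooted by Out) and count the minimum state changes it requires (Fitch parsimony):
C1: 2; C2: 1; C3: 2; C4: 1; C5: 2; C6: 2; C7: 2.
Total tree length = 12.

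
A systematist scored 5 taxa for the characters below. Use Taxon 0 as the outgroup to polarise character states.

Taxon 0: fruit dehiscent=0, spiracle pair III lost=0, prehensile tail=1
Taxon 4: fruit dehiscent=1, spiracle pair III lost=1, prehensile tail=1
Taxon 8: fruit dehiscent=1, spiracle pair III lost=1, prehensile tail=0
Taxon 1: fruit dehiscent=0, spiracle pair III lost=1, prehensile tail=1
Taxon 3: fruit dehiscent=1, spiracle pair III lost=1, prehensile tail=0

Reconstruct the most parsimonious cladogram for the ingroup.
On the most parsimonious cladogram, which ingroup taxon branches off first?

Character polarity is set by the outgroup: the derived state is whichever differs from the outgroup's state, so for prehensile tail the derived state is '0', and for the remaining characters it is '1'.
fruit dehiscent: derived state '1' in Taxon 3, Taxon 4, and Taxon 8 only — synapomorphy for {Taxon 3, Taxon 4, Taxon 8}.
spiracle pair III lost (derived state '1') is shared by all ingroup taxa — unites the whole ingroup.
Only Taxon 3 and Taxon 8 show the derived state '0' for prehensile tail, supporting them as a clade.
Most parsimonious ingroup topology: ((Taxon 4,(Taxon 8,Taxon 3)),Taxon 1).
Taxon 1 is sister to the clade containing all other ingroup taxa, so it is the earliest-diverging (most basal) ingroup lineage.

Taxon 1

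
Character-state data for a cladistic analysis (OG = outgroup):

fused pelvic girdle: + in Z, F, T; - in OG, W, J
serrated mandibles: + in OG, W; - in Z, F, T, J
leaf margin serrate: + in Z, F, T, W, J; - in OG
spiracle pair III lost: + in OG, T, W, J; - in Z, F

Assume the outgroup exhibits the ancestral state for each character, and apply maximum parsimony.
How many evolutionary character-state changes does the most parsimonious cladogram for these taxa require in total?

4

Character polarity is set by the outgroup: the derived state is whichever differs from the outgroup's state, so for serrated mandibles, spiracle pair III lost the derived state is '-', and for the remaining characters it is '+'.
fused pelvic girdle (derived state '+') is shared by F, T, and Z — a synapomorphy uniting that clade.
serrated mandibles: derived state '-' in F, J, T, and Z only — synapomorphy for {F, J, T, Z}.
leaf margin serrate (derived state '+') is shared by all ingroup taxa — unites the whole ingroup.
Only F and Z show the derived state '-' for spiracle pair III lost, supporting them as a clade.
Most parsimonious ingroup topology: ((((Z,F),T),J),W).
Changes per character on this tree: fused pelvic girdle: 1; serrated mandibles: 1; leaf margin serrate: 1; spiracle pair III lost: 1.
Total = 4.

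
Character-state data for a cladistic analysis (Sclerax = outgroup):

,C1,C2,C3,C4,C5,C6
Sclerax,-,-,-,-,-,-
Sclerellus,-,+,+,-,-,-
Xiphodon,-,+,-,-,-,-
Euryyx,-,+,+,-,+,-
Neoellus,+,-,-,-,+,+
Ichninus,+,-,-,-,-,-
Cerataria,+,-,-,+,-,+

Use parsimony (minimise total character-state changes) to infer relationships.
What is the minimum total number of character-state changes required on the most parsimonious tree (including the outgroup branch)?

7

The outgroup has state '-' for every character, so '+' is the derived state throughout.
Only Cerataria, Ichninus, and Neoellus show the derived state '+' for C1, supporting them as a clade.
C2: derived state '+' in Euryyx, Sclerellus, and Xiphodon only — synapomorphy for {Euryyx, Sclerellus, Xiphodon}.
C3: derived state '+' in Euryyx and Sclerellus only — synapomorphy for {Euryyx, Sclerellus}.
C4: derived state '+' in Cerataria only — an autapomorphy, so it tells us nothing about relationships among taxa.
C5 groups Euryyx and Neoellus, which is incompatible with the clades supported by the remaining characters; treating it as convergent (homoplasy) costs fewer steps than any alternative tree.
C6: derived state '+' in Cerataria and Neoellus only — synapomorphy for {Cerataria, Neoellus}.
Most parsimonious ingroup topology: (((Sclerellus,Euryyx),Xiphodon),((Neoellus,Cerataria),Ichninus)).
Changes per character on this tree: C1: 1; C2: 1; C3: 1; C4: 1; C5: 2; C6: 1.
Total = 7.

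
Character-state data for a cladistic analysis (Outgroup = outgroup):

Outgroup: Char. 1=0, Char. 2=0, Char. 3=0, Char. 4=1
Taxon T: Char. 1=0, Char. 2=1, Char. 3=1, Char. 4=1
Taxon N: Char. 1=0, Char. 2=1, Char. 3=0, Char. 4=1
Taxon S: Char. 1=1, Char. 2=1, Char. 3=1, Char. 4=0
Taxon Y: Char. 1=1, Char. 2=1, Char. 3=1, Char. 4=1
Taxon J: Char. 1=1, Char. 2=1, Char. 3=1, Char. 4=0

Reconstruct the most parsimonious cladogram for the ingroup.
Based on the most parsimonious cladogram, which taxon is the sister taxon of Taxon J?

Taxon S

Character polarity is set by the outgroup: the derived state is whichever differs from the outgroup's state, so for Char. 4 the derived state is '0', and for the remaining characters it is '1'.
Char. 1 (derived state '1') is shared by Taxon J, Taxon S, and Taxon Y — a synapomorphy uniting that clade.
Char. 2 (derived state '1') is shared by all ingroup taxa — unites the whole ingroup.
Char. 3: derived state '1' in Taxon J, Taxon S, Taxon T, and Taxon Y only — synapomorphy for {Taxon J, Taxon S, Taxon T, Taxon Y}.
Char. 4: derived state '0' in Taxon J and Taxon S only — synapomorphy for {Taxon J, Taxon S}.
Most parsimonious ingroup topology: ((Taxon T,((Taxon S,Taxon J),Taxon Y)),Taxon N).
Taxon J and Taxon S form a cherry on this tree, so they are sister taxa.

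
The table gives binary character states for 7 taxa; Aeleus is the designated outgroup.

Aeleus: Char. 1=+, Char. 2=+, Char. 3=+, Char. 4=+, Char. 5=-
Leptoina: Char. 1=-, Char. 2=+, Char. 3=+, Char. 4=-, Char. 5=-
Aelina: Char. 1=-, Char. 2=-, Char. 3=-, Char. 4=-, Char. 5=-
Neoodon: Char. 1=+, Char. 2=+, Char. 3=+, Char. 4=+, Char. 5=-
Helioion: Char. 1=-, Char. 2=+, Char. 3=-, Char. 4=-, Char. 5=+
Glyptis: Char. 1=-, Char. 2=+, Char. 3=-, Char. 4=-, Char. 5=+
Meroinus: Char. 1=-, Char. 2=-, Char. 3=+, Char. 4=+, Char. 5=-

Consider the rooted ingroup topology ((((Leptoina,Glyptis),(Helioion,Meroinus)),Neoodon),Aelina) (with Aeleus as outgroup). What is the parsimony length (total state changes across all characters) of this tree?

12

Map each character onto ((((Leptoina,Glyptis),(Helioion,Meroinus)),Neoodon),Aelina) (rooted by Aeleus) and count the minimum state changes it requires (Fitch parsimony):
Char. 1: 2; Char. 2: 2; Char. 3: 3; Char. 4: 3; Char. 5: 2.
Total tree length = 12.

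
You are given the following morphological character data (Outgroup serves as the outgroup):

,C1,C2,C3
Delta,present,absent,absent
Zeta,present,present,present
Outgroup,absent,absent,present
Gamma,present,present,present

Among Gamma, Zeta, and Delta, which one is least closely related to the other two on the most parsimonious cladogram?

Delta

Character polarity is set by the outgroup: the derived state is whichever differs from the outgroup's state, so for C3 the derived state is 'absent', and for the remaining characters it is 'present'.
C1 (derived state 'present') is shared by all ingroup taxa — unites the whole ingroup.
Only Gamma and Zeta show the derived state 'present' for C2, supporting them as a clade.
C3: derived state 'absent' in Delta only — an autapomorphy, so it tells us nothing about relationships among taxa.
Most parsimonious ingroup topology: ((Zeta,Gamma),Delta).
Zeta and Gamma share a more recent common ancestor with each other than either does with Delta, so Delta is the least closely related of the three.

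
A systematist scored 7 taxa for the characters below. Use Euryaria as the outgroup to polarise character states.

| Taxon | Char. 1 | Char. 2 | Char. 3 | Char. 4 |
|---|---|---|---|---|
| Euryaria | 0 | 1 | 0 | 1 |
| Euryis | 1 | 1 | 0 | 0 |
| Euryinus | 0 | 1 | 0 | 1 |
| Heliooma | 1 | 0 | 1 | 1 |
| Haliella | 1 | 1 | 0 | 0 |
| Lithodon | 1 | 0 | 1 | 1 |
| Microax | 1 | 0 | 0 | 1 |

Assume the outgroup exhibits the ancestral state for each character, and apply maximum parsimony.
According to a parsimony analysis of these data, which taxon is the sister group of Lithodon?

Character polarity is set by the outgroup: the derived state is whichever differs from the outgroup's state, so for Char. 2, Char. 4 the derived state is '0', and for the remaining characters it is '1'.
Char. 1: derived state '1' in Euryis, Haliella, Heliooma, Lithodon, and Microax only — synapomorphy for {Euryis, Haliella, Heliooma, Lithodon, Microax}.
Only Heliooma, Lithodon, and Microax show the derived state '0' for Char. 2, supporting them as a clade.
Only Heliooma and Lithodon show the derived state '1' for Char. 3, supporting them as a clade.
Char. 4 (derived state '0') is shared by Euryis and Haliella — a synapomorphy uniting that clade.
Most parsimonious ingroup topology: (((Euryis,Haliella),((Heliooma,Lithodon),Microax)),Euryinus).
Lithodon and Heliooma form a cherry on this tree, so they are sister taxa.

Heliooma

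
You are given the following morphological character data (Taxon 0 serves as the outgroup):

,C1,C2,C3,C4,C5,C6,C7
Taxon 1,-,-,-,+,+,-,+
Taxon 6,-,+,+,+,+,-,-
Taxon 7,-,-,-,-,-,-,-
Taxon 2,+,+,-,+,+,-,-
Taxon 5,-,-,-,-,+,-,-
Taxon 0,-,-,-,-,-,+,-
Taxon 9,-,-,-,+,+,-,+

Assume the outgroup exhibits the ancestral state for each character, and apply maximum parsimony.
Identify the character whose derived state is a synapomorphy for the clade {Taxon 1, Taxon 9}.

Character polarity is set by the outgroup: the derived state is whichever differs from the outgroup's state, so for C6 the derived state is '-', and for the remaining characters it is '+'.
C1: derived state '+' in Taxon 2 only — an autapomorphy, so it tells us nothing about relationships among taxa.
Only Taxon 2 and Taxon 6 show the derived state '+' for C2, supporting them as a clade.
C3 (derived state '+') is unique to Taxon 6 (autapomorphy; uninformative for grouping).
Only Taxon 1, Taxon 2, Taxon 6, and Taxon 9 show the derived state '+' for C4, supporting them as a clade.
C5 (derived state '+') is shared by Taxon 1, Taxon 2, Taxon 5, Taxon 6, and Taxon 9 — a synapomorphy uniting that clade.
All ingroup taxa share the derived state '-' for C6; it defines the ingroup but does not resolve relationships within it.
C7: derived state '+' in Taxon 1 and Taxon 9 only — synapomorphy for {Taxon 1, Taxon 9}.
Most parsimonious ingroup topology: ((((Taxon 9,Taxon 1),(Taxon 2,Taxon 6)),Taxon 5),Taxon 7).
The clade {Taxon 1, Taxon 9} is supported by C7: its derived state '+' occurs in exactly those taxa and in no other taxon (including the outgroup).

C7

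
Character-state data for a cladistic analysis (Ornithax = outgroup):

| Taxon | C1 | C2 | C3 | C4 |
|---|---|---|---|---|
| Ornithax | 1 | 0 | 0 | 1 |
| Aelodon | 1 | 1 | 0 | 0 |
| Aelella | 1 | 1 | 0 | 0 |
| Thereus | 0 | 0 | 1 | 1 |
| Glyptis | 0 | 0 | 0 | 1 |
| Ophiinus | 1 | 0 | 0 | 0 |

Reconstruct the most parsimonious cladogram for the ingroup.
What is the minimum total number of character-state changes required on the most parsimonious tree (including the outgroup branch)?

4

Character polarity is set by the outgroup: the derived state is whichever differs from the outgroup's state, so for C1, C4 the derived state is '0', and for the remaining characters it is '1'.
Only Glyptis and Thereus show the derived state '0' for C1, supporting them as a clade.
C2 (derived state '1') is shared by Aelella and Aelodon — a synapomorphy uniting that clade.
C3 (derived state '1') is unique to Thereus (autapomorphy; uninformative for grouping).
C4 (derived state '0') is shared by Aelella, Aelodon, and Ophiinus — a synapomorphy uniting that clade.
Most parsimonious ingroup topology: (((Aelodon,Aelella),Ophiinus),(Thereus,Glyptis)).
Changes per character on this tree: C1: 1; C2: 1; C3: 1; C4: 1.
Total = 4.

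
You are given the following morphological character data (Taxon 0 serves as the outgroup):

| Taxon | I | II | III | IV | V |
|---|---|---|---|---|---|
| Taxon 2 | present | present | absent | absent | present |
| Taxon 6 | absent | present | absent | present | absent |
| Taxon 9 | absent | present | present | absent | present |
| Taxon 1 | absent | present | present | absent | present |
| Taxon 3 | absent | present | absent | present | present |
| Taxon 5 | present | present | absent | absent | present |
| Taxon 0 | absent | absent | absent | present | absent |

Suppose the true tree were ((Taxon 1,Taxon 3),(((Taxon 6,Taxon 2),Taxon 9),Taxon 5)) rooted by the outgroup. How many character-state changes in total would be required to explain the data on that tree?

10

Map each character onto ((Taxon 1,Taxon 3),(((Taxon 6,Taxon 2),Taxon 9),Taxon 5)) (rooted by Taxon 0) and count the minimum state changes it requires (Fitch parsimony):
I: 2; II: 1; III: 2; IV: 3; V: 2.
Total tree length = 10.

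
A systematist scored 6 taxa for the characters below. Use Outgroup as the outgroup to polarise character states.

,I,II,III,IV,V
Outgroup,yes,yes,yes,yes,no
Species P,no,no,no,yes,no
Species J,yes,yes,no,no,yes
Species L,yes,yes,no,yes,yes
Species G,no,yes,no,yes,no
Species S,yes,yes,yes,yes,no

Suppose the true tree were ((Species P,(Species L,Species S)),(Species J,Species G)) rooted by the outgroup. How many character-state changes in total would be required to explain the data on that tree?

8

Map each character onto ((Species P,(Species L,Species S)),(Species J,Species G)) (rooted by Outgroup) and count the minimum state changes it requires (Fitch parsimony):
I: 2; II: 1; III: 2; IV: 1; V: 2.
Total tree length = 8.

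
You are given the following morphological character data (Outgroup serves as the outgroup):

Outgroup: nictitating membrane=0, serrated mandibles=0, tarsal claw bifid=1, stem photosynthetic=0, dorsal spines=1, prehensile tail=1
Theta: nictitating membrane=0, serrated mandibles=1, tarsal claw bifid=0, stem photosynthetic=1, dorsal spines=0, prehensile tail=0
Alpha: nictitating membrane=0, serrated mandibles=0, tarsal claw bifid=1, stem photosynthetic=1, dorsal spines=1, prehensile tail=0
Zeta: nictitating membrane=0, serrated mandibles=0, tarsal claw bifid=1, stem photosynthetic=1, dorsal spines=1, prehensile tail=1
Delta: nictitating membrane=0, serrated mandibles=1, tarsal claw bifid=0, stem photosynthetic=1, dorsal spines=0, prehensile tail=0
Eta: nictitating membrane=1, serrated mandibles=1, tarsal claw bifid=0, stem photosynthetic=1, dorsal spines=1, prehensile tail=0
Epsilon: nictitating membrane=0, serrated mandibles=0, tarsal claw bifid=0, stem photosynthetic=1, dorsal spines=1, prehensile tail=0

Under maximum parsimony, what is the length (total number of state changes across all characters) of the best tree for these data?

Character polarity is set by the outgroup: the derived state is whichever differs from the outgroup's state, so for tarsal claw bifid, dorsal spines, prehensile tail the derived state is '0', and for the remaining characters it is '1'.
nictitating membrane: derived state '1' in Eta only — an autapomorphy, so it tells us nothing about relationships among taxa.
serrated mandibles (derived state '1') is shared by Delta, Eta, and Theta — a synapomorphy uniting that clade.
Only Delta, Epsilon, Eta, and Theta show the derived state '0' for tarsal claw bifid, supporting them as a clade.
All ingroup taxa share the derived state '1' for stem photosynthetic; it defines the ingroup but does not resolve relationships within it.
dorsal spines: derived state '0' in Delta and Theta only — synapomorphy for {Delta, Theta}.
Only Alpha, Delta, Epsilon, Eta, and Theta show the derived state '0' for prehensile tail, supporting them as a clade.
Most parsimonious ingroup topology: (((((Theta,Delta),Eta),Epsilon),Alpha),Zeta).
Changes per character on this tree: nictitating membrane: 1; serrated mandibles: 1; tarsal claw bifid: 1; stem photosynthetic: 1; dorsal spines: 1; prehensile tail: 1.
Total = 6.

6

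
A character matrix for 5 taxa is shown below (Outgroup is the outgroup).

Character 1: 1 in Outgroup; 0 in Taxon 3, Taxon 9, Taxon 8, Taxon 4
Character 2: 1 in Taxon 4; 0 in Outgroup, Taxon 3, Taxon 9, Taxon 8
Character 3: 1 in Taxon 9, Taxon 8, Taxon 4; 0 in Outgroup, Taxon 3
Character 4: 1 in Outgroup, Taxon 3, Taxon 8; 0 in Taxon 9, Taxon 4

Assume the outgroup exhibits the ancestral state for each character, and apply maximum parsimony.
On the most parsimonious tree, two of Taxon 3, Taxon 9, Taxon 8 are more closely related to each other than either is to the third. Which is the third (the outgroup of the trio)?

Taxon 3

Character polarity is set by the outgroup: the derived state is whichever differs from the outgroup's state, so for Character 1, Character 4 the derived state is '0', and for the remaining characters it is '1'.
Character 1 (derived state '0') is shared by all ingroup taxa — unites the whole ingroup.
Character 2 (derived state '1') is unique to Taxon 4 (autapomorphy; uninformative for grouping).
Character 3 (derived state '1') is shared by Taxon 4, Taxon 8, and Taxon 9 — a synapomorphy uniting that clade.
Only Taxon 4 and Taxon 9 show the derived state '0' for Character 4, supporting them as a clade.
Most parsimonious ingroup topology: (Taxon 3,((Taxon 9,Taxon 4),Taxon 8)).
Taxon 8 and Taxon 9 share a more recent common ancestor with each other than either does with Taxon 3, so Taxon 3 is the least closely related of the three.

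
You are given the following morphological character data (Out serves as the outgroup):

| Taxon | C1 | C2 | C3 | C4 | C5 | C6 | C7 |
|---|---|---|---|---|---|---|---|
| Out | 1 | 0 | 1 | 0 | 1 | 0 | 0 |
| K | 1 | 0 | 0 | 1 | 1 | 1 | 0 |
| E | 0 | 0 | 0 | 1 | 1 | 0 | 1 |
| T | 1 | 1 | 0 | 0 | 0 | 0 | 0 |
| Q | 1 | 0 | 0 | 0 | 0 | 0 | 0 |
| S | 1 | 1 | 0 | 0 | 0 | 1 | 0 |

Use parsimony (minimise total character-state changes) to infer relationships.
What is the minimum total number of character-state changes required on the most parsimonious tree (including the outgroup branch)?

8

Character polarity is set by the outgroup: the derived state is whichever differs from the outgroup's state, so for C1, C3, C5 the derived state is '0', and for the remaining characters it is '1'.
C1 (derived state '0') is unique to E (autapomorphy; uninformative for grouping).
C2 (derived state '1') is shared by S and T — a synapomorphy uniting that clade.
All ingroup taxa share the derived state '0' for C3; it defines the ingroup but does not resolve relationships within it.
C4: derived state '1' in E and K only — synapomorphy for {E, K}.
C5: derived state '0' in Q, S, and T only — synapomorphy for {Q, S, T}.
C6 groups K and S, which is incompatible with the clades supported by the remaining characters; treating it as convergent (homoplasy) costs fewer steps than any alternative tree.
C7: derived state '1' in E only — an autapomorphy, so it tells us nothing about relationships among taxa.
Most parsimonious ingroup topology: ((K,E),((T,S),Q)).
Changes per character on this tree: C1: 1; C2: 1; C3: 1; C4: 1; C5: 1; C6: 2; C7: 1.
Total = 8.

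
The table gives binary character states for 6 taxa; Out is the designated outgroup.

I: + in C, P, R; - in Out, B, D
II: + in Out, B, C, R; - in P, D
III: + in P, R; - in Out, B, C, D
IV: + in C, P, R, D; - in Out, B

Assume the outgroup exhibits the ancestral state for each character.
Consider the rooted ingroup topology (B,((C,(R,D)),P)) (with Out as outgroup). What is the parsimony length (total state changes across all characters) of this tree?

Map each character onto (B,((C,(R,D)),P)) (rooted by Out) and count the minimum state changes it requires (Fitch parsimony):
I: 2; II: 2; III: 2; IV: 1.
Total tree length = 7.

7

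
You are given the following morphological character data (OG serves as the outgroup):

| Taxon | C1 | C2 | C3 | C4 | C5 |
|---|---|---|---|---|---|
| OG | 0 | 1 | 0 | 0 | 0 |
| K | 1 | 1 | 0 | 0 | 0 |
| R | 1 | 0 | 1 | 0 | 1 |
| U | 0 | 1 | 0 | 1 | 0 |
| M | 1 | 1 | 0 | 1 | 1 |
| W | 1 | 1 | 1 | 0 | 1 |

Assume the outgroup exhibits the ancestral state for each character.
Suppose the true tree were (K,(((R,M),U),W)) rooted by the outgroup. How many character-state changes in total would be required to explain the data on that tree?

9

Map each character onto (K,(((R,M),U),W)) (rooted by OG) and count the minimum state changes it requires (Fitch parsimony):
C1: 2; C2: 1; C3: 2; C4: 2; C5: 2.
Total tree length = 9.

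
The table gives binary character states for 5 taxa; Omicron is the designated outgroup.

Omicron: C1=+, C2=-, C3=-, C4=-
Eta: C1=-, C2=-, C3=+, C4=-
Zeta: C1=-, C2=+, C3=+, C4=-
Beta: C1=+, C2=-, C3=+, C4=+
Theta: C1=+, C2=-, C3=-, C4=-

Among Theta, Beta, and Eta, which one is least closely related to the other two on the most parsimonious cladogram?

Character polarity is set by the outgroup: the derived state is whichever differs from the outgroup's state, so for C1 the derived state is '-', and for the remaining characters it is '+'.
C1 (derived state '-') is shared by Eta and Zeta — a synapomorphy uniting that clade.
C2 (derived state '+') is unique to Zeta (autapomorphy; uninformative for grouping).
C3: derived state '+' in Beta, Eta, and Zeta only — synapomorphy for {Beta, Eta, Zeta}.
C4: derived state '+' in Beta only — an autapomorphy, so it tells us nothing about relationships among taxa.
Most parsimonious ingroup topology: (((Eta,Zeta),Beta),Theta).
Beta and Eta share a more recent common ancestor with each other than either does with Theta, so Theta is the least closely related of the three.

Theta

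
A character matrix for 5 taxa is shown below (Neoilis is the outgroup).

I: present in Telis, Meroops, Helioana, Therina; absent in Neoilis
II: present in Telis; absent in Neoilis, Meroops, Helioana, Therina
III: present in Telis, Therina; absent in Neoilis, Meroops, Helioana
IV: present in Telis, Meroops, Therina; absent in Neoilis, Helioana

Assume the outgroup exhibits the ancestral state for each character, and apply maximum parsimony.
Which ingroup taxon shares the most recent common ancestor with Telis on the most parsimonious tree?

The outgroup has state 'absent' for every character, so 'present' is the derived state throughout.
All ingroup taxa share the derived state 'present' for I; it defines the ingroup but does not resolve relationships within it.
II: derived state 'present' in Telis only — an autapomorphy, so it tells us nothing about relationships among taxa.
III (derived state 'present') is shared by Telis and Therina — a synapomorphy uniting that clade.
IV: derived state 'present' in Meroops, Telis, and Therina only — synapomorphy for {Meroops, Telis, Therina}.
Most parsimonious ingroup topology: (((Telis,Therina),Meroops),Helioana).
Telis and Therina form a cherry on this tree, so they are sister taxa.

Therina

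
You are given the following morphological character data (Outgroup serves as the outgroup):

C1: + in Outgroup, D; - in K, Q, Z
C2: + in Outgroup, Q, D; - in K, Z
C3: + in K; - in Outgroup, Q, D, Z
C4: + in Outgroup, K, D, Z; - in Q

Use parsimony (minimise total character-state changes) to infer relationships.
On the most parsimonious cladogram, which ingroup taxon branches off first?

Character polarity is set by the outgroup: the derived state is whichever differs from the outgroup's state, so for C1, C2, C4 the derived state is '-', and for the remaining characters it is '+'.
C1 (derived state '-') is shared by K, Q, and Z — a synapomorphy uniting that clade.
Only K and Z show the derived state '-' for C2, supporting them as a clade.
C3: derived state '+' in K only — an autapomorphy, so it tells us nothing about relationships among taxa.
C4 (derived state '-') is unique to Q (autapomorphy; uninformative for grouping).
Most parsimonious ingroup topology: (((K,Z),Q),D).
D is sister to the clade containing all other ingroup taxa, so it is the earliest-diverging (most basal) ingroup lineage.

D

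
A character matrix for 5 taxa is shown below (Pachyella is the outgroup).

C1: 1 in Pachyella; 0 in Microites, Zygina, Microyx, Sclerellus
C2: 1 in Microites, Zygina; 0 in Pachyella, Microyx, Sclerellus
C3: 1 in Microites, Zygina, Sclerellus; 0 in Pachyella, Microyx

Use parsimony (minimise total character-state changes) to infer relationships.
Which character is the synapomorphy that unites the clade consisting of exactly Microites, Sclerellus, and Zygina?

Character polarity is set by the outgroup: the derived state is whichever differs from the outgroup's state, so for C1 the derived state is '0', and for the remaining characters it is '1'.
C1 (derived state '0') is shared by all ingroup taxa — unites the whole ingroup.
C2 (derived state '1') is shared by Microites and Zygina — a synapomorphy uniting that clade.
C3: derived state '1' in Microites, Sclerellus, and Zygina only — synapomorphy for {Microites, Sclerellus, Zygina}.
Most parsimonious ingroup topology: (((Microites,Zygina),Sclerellus),Microyx).
The clade {Microites, Sclerellus, Zygina} is supported by C3: its derived state '1' occurs in exactly those taxa and in no other taxon (including the outgroup).

C3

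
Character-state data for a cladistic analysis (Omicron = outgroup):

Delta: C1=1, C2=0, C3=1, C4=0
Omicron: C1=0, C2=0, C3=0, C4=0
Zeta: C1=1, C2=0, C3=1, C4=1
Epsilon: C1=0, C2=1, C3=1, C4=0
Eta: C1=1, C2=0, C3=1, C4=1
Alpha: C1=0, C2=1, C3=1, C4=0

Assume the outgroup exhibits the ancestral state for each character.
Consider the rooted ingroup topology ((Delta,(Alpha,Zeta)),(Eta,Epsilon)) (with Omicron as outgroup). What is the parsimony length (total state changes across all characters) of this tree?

Map each character onto ((Delta,(Alpha,Zeta)),(Eta,Epsilon)) (rooted by Omicron) and count the minimum state changes it requires (Fitch parsimony):
C1: 3; C2: 2; C3: 1; C4: 2.
Total tree length = 8.

8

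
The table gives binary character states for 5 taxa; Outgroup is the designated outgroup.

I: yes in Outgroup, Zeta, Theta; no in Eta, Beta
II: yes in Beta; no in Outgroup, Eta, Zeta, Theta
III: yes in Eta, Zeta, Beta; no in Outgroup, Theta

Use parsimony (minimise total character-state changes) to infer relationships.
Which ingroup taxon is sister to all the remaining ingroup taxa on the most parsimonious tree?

Character polarity is set by the outgroup: the derived state is whichever differs from the outgroup's state, so for I the derived state is 'no', and for the remaining characters it is 'yes'.
Only Beta and Eta show the derived state 'no' for I, supporting them as a clade.
II: derived state 'yes' in Beta only — an autapomorphy, so it tells us nothing about relationships among taxa.
III: derived state 'yes' in Beta, Eta, and Zeta only — synapomorphy for {Beta, Eta, Zeta}.
Most parsimonious ingroup topology: (((Eta,Beta),Zeta),Theta).
Theta is sister to the clade containing all other ingroup taxa, so it is the earliest-diverging (most basal) ingroup lineage.

Theta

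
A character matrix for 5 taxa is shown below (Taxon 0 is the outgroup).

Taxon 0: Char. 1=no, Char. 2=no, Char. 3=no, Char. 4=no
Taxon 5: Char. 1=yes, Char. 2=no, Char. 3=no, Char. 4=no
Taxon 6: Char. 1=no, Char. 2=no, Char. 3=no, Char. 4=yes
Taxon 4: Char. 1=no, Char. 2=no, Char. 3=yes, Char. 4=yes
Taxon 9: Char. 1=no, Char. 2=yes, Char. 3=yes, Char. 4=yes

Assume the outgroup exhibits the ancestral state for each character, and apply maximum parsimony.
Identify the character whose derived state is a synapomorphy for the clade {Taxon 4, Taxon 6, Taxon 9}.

Char. 4

The outgroup has state 'no' for every character, so 'yes' is the derived state throughout.
Char. 1: derived state 'yes' in Taxon 5 only — an autapomorphy, so it tells us nothing about relationships among taxa.
Char. 2 (derived state 'yes') is unique to Taxon 9 (autapomorphy; uninformative for grouping).
Char. 3: derived state 'yes' in Taxon 4 and Taxon 9 only — synapomorphy for {Taxon 4, Taxon 9}.
Only Taxon 4, Taxon 6, and Taxon 9 show the derived state 'yes' for Char. 4, supporting them as a clade.
Most parsimonious ingroup topology: (Taxon 5,(Taxon 6,(Taxon 4,Taxon 9))).
The clade {Taxon 4, Taxon 6, Taxon 9} is supported by Char. 4: its derived state 'yes' occurs in exactly those taxa and in no other taxon (including the outgroup).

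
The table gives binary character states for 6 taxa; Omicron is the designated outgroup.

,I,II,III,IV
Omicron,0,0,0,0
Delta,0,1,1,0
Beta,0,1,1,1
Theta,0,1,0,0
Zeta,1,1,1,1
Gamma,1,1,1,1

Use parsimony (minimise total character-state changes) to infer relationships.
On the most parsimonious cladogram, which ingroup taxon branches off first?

Theta

The outgroup has state '0' for every character, so '1' is the derived state throughout.
I: derived state '1' in Gamma and Zeta only — synapomorphy for {Gamma, Zeta}.
All ingroup taxa share the derived state '1' for II; it defines the ingroup but does not resolve relationships within it.
III: derived state '1' in Beta, Delta, Gamma, and Zeta only — synapomorphy for {Beta, Delta, Gamma, Zeta}.
IV (derived state '1') is shared by Beta, Gamma, and Zeta — a synapomorphy uniting that clade.
Most parsimonious ingroup topology: ((Delta,(Beta,(Zeta,Gamma))),Theta).
Theta is sister to the clade containing all other ingroup taxa, so it is the earliest-diverging (most basal) ingroup lineage.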